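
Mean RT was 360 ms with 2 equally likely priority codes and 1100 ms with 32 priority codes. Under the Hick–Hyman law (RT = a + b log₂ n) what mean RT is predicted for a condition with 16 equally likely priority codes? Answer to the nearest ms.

915 ms

With log₂ n on the abscissa the relation is linear; from the two conditions:
  b = (1100 − 360) / (log₂ 32 − log₂ 2) = 740 / (5 − 1) = 185 ms/bit
  a = 360 − 185 × 1 = 175 ms
Then RT(16) = 175 + 185 × log₂ 16 = 175 + 185 × 4 ≈ 915.000 ms.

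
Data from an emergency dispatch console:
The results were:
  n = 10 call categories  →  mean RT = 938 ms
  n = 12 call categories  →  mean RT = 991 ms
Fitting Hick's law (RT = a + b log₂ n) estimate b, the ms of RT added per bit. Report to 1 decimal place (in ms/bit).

The slope on a log₂ axis is (991 − 938) / (3.5850 − 3.3219) = 201.495 ms/bit.

201.5 ms/bit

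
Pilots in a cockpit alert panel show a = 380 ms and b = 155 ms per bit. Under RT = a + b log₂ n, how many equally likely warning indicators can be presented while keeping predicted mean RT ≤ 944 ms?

12

155·log₂ n ≤ 944 − 380 = 564, giving log₂ n ≤ 3.6387 and n ≤ 12.455. The largest whole number is 12.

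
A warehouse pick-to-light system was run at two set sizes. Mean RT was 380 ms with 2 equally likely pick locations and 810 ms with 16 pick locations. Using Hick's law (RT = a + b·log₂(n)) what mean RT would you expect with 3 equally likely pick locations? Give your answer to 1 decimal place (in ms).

463.8 ms

RT is linear in log₂ n, so two points fix the line:
  b = (810 − 380) / (log₂ 16 − log₂ 2) = 430 / (4 − 1) = 143.333 ms/bit
  a = 380 − 143.333 × 1 = 236.667 ms
Then RT(3) = 236.667 + 143.333 × log₂ 3 = 236.667 + 143.333 × 1.5850 ≈ 463.845 ms.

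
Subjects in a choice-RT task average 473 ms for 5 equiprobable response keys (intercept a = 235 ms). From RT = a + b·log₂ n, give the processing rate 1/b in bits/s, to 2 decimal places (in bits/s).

Choice component = 473 − 235 = 238 ms over log₂(5) = 2.3219 bits.
b = 238 / 2.3219 = 102.501 ms/bit, so 1/b = 9.756 bits/s.

9.76 bits/s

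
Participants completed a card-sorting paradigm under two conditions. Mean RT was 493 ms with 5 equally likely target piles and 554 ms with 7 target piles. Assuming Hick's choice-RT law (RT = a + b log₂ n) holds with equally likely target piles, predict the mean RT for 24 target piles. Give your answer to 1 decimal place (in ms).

777.4 ms

RT is linear in log₂ n, so two points fix the line:
  b = (554 − 493) / (log₂ 7 − log₂ 5) = 61 / (2.8074 − 2.3219) = 125.663 ms/bit
  a = 493 − 125.663 × 2.3219 = 201.220 ms
Then RT(24) = 201.220 + 125.663 × log₂ 24 = 201.220 + 125.663 × 4.5850 ≈ 777.379 ms.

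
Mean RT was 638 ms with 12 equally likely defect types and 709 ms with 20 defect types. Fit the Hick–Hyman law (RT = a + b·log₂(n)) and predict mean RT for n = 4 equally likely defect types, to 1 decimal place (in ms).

Fit slope and intercept:
  b = (709 − 638) / (log₂ 20 − log₂ 12) = 71 / (4.3219 − 3.5850) = 96.341 ms/bit
  a = 638 − 96.341 × 3.5850 = 292.621 ms
Then RT(4) = 292.621 + 96.341 × log₂ 4 = 292.621 + 96.341 × 2 ≈ 485.303 ms.

485.3 ms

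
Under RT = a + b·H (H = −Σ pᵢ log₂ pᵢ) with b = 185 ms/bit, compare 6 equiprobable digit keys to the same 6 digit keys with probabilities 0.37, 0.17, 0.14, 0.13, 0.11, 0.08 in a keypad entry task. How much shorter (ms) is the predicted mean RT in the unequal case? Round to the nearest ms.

37 ms

Equiprobable entropy H₀ = log₂ 6 = 2.5850 bits.
Skewed entropy H = −Σ pᵢ log₂ pᵢ = 2.3869 bits.
ΔRT = b·(H₀ − H) = 185 × 0.1981 = 36.65 ms.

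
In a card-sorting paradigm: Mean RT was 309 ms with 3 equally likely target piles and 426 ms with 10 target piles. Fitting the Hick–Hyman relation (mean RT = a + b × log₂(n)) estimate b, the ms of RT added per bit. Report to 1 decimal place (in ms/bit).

67.4 ms/bit

The slope on a log₂ axis is (426 − 309) / (3.3219 − 1.5850) = 67.359 ms/bit.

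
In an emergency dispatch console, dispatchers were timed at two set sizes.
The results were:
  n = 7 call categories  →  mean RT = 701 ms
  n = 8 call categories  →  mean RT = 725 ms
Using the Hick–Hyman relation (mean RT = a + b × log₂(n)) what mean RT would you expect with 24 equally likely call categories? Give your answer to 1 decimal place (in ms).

922.5 ms

RT is linear in log₂ n, so two points fix the line:
  b = (725 − 701) / (log₂ 8 − log₂ 7) = 24 / (3 − 2.8074) = 124.581 ms/bit
  a = 701 − 124.581 × 2.8074 = 351.256 ms
Then RT(24) = 351.256 + 124.581 × log₂ 24 = 351.256 + 124.581 × 4.5850 ≈ 922.457 ms.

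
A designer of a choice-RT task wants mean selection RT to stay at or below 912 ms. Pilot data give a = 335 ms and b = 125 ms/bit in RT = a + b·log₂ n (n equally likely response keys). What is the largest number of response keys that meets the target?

125·log₂ n ≤ 912 − 335 = 577, giving log₂ n ≤ 4.6160 and n ≤ 24.522. The largest whole number is 24.

24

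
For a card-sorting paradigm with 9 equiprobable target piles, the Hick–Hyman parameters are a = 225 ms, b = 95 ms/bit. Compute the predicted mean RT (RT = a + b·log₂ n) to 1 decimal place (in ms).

526.1 ms

log₂(9) = 3.1699 bits, so RT = 225 + 95 × 3.1699 ≈ 526.143 ms.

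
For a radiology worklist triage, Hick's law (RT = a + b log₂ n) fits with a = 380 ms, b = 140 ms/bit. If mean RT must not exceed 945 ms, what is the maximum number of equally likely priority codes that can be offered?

16

Set 380 + 140·log₂ n ≤ 945 → log₂ n ≤ (945 − 380)/140 = 4.0357.
So n ≤ 2^4.0357 = 16.401; the largest integer n is 16.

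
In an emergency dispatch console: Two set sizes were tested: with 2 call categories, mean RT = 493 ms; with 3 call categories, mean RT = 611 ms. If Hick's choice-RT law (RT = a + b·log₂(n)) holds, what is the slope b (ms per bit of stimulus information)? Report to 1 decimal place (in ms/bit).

The slope on a log₂ axis is (611 − 493) / (1.5850 − 1) = 201.722 ms/bit.

201.7 ms/bit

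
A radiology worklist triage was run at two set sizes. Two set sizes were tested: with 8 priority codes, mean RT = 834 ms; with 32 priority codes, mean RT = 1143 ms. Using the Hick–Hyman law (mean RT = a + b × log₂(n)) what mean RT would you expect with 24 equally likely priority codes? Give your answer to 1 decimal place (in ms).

1078.9 ms

Fit slope and intercept:
  b = (1143 − 834) / (log₂ 32 − log₂ 8) = 309 / (5 − 3) = 154.500 ms/bit
  a = 834 − 154.500 × 3 = 370.500 ms
Then RT(24) = 370.500 + 154.500 × log₂ 24 = 370.500 + 154.500 × 4.5850 ≈ 1078.877 ms.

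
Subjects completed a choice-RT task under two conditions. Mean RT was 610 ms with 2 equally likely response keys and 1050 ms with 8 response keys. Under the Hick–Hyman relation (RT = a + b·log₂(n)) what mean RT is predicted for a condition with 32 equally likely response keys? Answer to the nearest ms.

1490 ms

Fit slope and intercept:
  b = (1050 − 610) / (log₂ 8 − log₂ 2) = 440 / (3 − 1) = 220 ms/bit
  a = 610 − 220 × 1 = 390 ms
Then RT(32) = 390 + 220 × log₂ 32 = 390 + 220 × 5 ≈ 1490.000 ms.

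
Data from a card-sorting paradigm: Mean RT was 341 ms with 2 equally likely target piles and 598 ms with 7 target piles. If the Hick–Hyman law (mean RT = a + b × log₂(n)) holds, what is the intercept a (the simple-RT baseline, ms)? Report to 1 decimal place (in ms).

Slope: b = (598 − 341) / (log₂ 7 − log₂ 2) = 257/1.8074 = 142.197 ms/bit.
a = RT₁ − b·log₂ n₁ = 341 − 142.197 × 1 = 198.803 ms.

198.8 ms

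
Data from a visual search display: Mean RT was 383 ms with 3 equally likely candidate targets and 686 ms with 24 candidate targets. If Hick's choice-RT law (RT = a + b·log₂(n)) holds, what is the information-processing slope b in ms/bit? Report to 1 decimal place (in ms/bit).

Slope: b = (686 − 383) / (log₂ 24 − log₂ 3) = 303/3.0000 = 101.000 ms/bit.

101.0 ms/bit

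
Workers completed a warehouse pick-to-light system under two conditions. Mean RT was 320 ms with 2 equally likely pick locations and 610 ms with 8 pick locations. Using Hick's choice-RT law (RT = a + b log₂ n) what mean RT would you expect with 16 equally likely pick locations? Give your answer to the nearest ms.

Solve the two-equation system in a and b:
  b = (610 − 320) / (log₂ 8 − log₂ 2) = 290 / (3 − 1) = 145 ms/bit
  a = 320 − 145 × 1 = 175 ms
Then RT(16) = 175 + 145 × log₂ 16 = 175 + 145 × 4 ≈ 755.000 ms.

755 ms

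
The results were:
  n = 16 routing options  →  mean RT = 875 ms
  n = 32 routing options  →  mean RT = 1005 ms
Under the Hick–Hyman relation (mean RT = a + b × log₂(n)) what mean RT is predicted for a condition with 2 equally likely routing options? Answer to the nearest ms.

RT is linear in log₂ n, so two points fix the line:
  b = (1005 − 875) / (log₂ 32 − log₂ 16) = 130 / (5 − 4) = 130 ms/bit
  a = 875 − 130 × 4 = 355 ms
Then RT(2) = 355 + 130 × log₂ 2 = 355 + 130 × 1 ≈ 485.000 ms.

485 ms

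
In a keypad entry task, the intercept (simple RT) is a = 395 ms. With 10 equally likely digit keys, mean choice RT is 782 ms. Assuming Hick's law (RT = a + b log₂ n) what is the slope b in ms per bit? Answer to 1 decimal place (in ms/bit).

10 alternatives carry log₂ 10 = 3.3219 bits; the choice cost is 782 − 395 = 387 ms, so b = 387/3.3219 = 116.499 ms/bit.

116.5 ms/bit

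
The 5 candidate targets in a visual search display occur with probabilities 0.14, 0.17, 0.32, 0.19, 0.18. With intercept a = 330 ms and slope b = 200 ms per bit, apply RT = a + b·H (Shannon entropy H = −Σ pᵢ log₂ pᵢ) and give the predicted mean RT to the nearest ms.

782 ms

Entropy contributions −pᵢ log₂ pᵢ: 0.3971, 0.4346, 0.5260, 0.4552, 0.4453; sum H = 2.2583 bits.
RT = a + bH = 330 + 200·2.2583 = 781.65 ms.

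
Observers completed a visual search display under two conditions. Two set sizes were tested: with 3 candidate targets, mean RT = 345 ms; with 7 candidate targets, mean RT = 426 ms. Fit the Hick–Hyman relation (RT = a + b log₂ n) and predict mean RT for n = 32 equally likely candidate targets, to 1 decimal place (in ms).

571.3 ms

With log₂ n on the abscissa the relation is linear; from the two conditions:
  b = (426 − 345) / (log₂ 7 − log₂ 3) = 81 / (2.8074 − 1.5850) = 66.263 ms/bit
  a = 345 − 66.263 × 1.5850 = 239.975 ms
Then RT(32) = 239.975 + 66.263 × log₂ 32 = 239.975 + 66.263 × 5 ≈ 571.292 ms.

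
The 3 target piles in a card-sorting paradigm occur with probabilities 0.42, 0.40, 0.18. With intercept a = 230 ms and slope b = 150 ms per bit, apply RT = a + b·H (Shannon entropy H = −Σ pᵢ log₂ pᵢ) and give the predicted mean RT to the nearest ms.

H = 0.42·log₂(1/0.42) + 0.40·log₂(1/0.40) + 0.18·log₂(1/0.18) = 1.4997 bits.
RT = 230 + 150 × 1.4997 = 454.96 ms.

455 ms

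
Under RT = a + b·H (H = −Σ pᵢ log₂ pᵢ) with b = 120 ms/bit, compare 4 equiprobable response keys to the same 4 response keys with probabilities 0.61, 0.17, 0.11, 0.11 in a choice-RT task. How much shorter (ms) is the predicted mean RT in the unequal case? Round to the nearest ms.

Equiprobable entropy H₀ = log₂ 4 = 2.0000 bits.
Skewed entropy H = −Σ pᵢ log₂ pᵢ = 1.5702 bits.
ΔRT = b·(H₀ − H) = 120 × 0.4298 = 51.58 ms.

52 ms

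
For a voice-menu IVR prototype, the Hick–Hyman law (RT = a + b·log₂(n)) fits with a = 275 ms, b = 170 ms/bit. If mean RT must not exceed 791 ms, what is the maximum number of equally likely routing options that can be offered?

170·log₂ n ≤ 791 − 275 = 516, giving log₂ n ≤ 3.0353 and n ≤ 8.198. The largest whole number is 8.

8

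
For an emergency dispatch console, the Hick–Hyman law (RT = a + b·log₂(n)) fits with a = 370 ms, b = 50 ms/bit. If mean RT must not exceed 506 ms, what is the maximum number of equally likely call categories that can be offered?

6

50·log₂ n ≤ 506 − 370 = 136, giving log₂ n ≤ 2.7200 and n ≤ 6.589. The largest whole number is 6.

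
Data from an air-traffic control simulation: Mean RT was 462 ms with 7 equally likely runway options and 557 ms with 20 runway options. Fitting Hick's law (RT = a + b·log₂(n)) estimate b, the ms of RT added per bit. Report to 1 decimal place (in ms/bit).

62.7 ms/bit

Slope: b = (557 − 462) / (log₂ 20 − log₂ 7) = 95/1.5146 = 62.724 ms/bit.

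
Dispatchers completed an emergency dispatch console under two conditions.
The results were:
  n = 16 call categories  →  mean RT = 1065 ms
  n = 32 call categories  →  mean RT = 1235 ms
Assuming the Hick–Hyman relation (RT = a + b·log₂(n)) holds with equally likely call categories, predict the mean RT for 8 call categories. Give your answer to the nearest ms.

895 ms

RT is linear in log₂ n, so two points fix the line:
  b = (1235 − 1065) / (log₂ 32 − log₂ 16) = 170 / (5 − 4) = 170 ms/bit
  a = 1065 − 170 × 4 = 385 ms
Then RT(8) = 385 + 170 × log₂ 8 = 385 + 170 × 3 ≈ 895.000 ms.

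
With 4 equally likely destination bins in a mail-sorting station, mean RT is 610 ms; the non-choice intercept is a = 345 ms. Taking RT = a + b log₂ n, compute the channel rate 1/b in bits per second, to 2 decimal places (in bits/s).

7.55 bits/s

b = (610 − 345)/log₂ 4 = 265/2 = 132.500 ms per bit = 0.13250 s/bit; the reciprocal is 7.547 bits/s.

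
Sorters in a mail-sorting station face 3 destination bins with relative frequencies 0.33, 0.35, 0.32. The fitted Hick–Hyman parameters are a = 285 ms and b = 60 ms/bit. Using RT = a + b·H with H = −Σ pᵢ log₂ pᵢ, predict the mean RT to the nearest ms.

380 ms

H = 0.33·log₂(1/0.33) + 0.35·log₂(1/0.35) + 0.32·log₂(1/0.32) = 1.5840 bits.
RT = 285 + 60 × 1.5840 = 380.04 ms.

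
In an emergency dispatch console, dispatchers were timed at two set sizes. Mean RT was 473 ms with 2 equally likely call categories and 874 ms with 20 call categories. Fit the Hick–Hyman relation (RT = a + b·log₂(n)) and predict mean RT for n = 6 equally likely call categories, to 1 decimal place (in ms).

With log₂ n on the abscissa the relation is linear; from the two conditions:
  b = (874 − 473) / (log₂ 20 − log₂ 2) = 401 / (4.3219 − 1) = 120.713 ms/bit
  a = 473 − 120.713 × 1 = 352.287 ms
Then RT(6) = 352.287 + 120.713 × log₂ 6 = 352.287 + 120.713 × 2.5850 ≈ 664.326 ms.

664.3 ms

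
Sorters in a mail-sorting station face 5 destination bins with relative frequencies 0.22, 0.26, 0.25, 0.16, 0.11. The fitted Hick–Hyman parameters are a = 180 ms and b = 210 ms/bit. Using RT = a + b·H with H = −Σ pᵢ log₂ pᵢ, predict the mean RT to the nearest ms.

654 ms

Entropy contributions −pᵢ log₂ pᵢ: 0.4806, 0.5053, 0.5000, 0.4230, 0.3503; sum H = 2.2592 bits.
RT = a + bH = 180 + 210·2.2592 = 654.42 ms.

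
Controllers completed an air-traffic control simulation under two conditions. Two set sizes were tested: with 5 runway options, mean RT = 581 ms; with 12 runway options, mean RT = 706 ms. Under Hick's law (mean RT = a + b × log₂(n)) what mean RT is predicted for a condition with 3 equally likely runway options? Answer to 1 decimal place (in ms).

RT is linear in log₂ n, so two points fix the line:
  b = (706 − 581) / (log₂ 12 − log₂ 5) = 125 / (3.5850 − 2.3219) = 98.968 ms/bit
  a = 581 − 98.968 × 2.3219 = 351.203 ms
Then RT(3) = 351.203 + 98.968 × log₂ 3 = 351.203 + 98.968 × 1.5850 ≈ 508.064 ms.

508.1 ms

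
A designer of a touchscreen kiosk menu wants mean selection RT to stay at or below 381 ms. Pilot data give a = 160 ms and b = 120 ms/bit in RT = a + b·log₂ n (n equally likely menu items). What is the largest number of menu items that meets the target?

Set 160 + 120·log₂ n ≤ 381 → log₂ n ≤ (381 − 160)/120 = 1.8417.
So n ≤ 2^1.8417 = 3.584; the largest integer n is 3.

3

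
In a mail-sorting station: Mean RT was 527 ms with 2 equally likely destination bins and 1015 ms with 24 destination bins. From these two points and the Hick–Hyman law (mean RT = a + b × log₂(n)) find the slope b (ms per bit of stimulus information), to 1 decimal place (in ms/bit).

Slope: b = (1015 − 527) / (log₂ 24 − log₂ 2) = 488/3.5850 = 136.124 ms/bit.

136.1 ms/bit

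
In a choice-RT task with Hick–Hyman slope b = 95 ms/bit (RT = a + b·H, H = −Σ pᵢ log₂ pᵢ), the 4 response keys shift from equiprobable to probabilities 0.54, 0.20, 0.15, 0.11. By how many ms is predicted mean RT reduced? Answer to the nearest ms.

Equiprobable entropy H₀ = log₂ 4 = 2.0000 bits.
Skewed entropy H = −Σ pᵢ log₂ pᵢ = 1.7053 bits.
ΔRT = b·(H₀ − H) = 95 × 0.2947 = 28.00 ms.

28 ms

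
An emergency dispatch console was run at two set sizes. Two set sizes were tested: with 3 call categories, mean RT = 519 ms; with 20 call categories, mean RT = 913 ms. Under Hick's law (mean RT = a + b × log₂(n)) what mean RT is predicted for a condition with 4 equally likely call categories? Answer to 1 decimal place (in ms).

RT is linear in log₂ n, so two points fix the line:
  b = (913 − 519) / (log₂ 20 − log₂ 3) = 394 / (4.3219 − 1.5850) = 143.955 ms/bit
  a = 519 − 143.955 × 1.5850 = 290.837 ms
Then RT(4) = 290.837 + 143.955 × log₂ 4 = 290.837 + 143.955 × 2 ≈ 578.747 ms.

578.7 ms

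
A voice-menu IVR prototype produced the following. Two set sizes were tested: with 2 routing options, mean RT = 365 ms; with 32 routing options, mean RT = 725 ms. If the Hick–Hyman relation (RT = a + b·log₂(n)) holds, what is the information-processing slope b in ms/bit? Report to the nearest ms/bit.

The slope on a log₂ axis is (725 − 365) / (5 − 1) = 90 ms/bit.

90 ms/bit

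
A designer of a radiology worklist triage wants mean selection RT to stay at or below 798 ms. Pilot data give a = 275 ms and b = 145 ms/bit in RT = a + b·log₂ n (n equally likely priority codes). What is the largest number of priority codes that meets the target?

Information budget: (798 − 275)/145 = 3.6069 bits, so n ≤ 2^3.6069 = 12.184 → at most 12.

12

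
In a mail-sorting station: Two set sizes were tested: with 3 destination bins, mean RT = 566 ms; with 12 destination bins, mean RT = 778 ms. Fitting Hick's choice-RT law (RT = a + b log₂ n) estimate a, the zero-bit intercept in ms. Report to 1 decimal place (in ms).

The slope on a log₂ axis is (778 − 566) / (3.5850 − 1.5850) = 106.000 ms/bit.
a = RT₁ − b·log₂ n₁ = 566 − 106.000 × 1.5850 = 397.994 ms.

398.0 ms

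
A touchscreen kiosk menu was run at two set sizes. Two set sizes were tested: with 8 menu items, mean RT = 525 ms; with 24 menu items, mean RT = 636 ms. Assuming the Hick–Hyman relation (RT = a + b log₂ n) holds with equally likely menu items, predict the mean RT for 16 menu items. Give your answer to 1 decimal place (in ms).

595.0 ms

Fit slope and intercept:
  b = (636 − 525) / (log₂ 24 − log₂ 8) = 111 / (4.5850 − 3) = 70.033 ms/bit
  a = 525 − 70.033 × 3 = 314.900 ms
Then RT(16) = 314.900 + 70.033 × log₂ 16 = 314.900 + 70.033 × 4 ≈ 595.033 ms.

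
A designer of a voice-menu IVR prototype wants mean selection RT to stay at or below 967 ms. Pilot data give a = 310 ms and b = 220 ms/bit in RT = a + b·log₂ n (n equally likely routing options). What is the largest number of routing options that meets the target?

Information budget: (967 − 310)/220 = 2.9864 bits, so n ≤ 2^2.9864 = 7.925 → at most 7.

7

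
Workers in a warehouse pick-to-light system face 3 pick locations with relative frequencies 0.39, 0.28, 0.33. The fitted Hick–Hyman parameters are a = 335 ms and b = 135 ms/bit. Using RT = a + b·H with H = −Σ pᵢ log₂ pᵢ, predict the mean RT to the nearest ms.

547 ms

Entropy contributions −pᵢ log₂ pᵢ: 0.5298, 0.5142, 0.5278; sum H = 1.5718 bits.
RT = a + bH = 335 + 135·1.5718 = 547.20 ms.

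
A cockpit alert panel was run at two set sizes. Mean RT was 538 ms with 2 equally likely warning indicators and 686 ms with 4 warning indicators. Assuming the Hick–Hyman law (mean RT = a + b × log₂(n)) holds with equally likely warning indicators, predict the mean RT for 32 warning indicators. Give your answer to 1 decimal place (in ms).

RT is linear in log₂ n, so two points fix the line:
  b = (686 − 538) / (log₂ 4 − log₂ 2) = 148 / (2 − 1) = 148.000 ms/bit
  a = 538 − 148.000 × 1 = 390.000 ms
Then RT(32) = 390.000 + 148.000 × log₂ 32 = 390.000 + 148.000 × 5 ≈ 1130.000 ms.

1130.0 ms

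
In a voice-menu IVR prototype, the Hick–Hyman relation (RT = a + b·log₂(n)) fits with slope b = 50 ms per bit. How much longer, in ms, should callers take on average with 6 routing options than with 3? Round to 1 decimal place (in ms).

50.0 ms

The intercept a cancels: ΔRT = b·(log₂ n₂ − log₂ n₁) = b·log₂(n₂/n₁).
log₂(6) − log₂(3) = log₂(6/3) = log₂(2) = 1.
ΔRT = 50 × 1.0000 = 50.000 ms.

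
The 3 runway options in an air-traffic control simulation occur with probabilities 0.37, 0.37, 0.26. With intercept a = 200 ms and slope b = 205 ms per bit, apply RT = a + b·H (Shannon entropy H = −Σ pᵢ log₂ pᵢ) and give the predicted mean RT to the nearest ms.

521 ms

H = 0.37·log₂(1/0.37) + 0.37·log₂(1/0.37) + 0.26·log₂(1/0.26) = 1.5667 bits.
RT = 200 + 205 × 1.5667 = 521.18 ms.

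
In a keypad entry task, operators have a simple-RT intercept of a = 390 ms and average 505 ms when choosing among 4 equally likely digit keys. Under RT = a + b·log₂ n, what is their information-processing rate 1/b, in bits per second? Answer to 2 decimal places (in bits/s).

b = (505 − 390)/log₂ 4 = 115/2 = 57.500 ms per bit = 0.05750 s/bit; the reciprocal is 17.391 bits/s.

17.39 bits/s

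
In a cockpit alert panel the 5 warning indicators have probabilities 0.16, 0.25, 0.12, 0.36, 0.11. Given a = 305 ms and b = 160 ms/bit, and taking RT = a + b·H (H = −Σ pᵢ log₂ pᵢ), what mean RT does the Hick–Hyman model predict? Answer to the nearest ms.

Entropy contributions −pᵢ log₂ pᵢ: 0.4230, 0.5000, 0.3671, 0.5306, 0.3503; sum H = 2.1710 bits.
RT = a + bH = 305 + 160·2.1710 = 652.36 ms.

652 ms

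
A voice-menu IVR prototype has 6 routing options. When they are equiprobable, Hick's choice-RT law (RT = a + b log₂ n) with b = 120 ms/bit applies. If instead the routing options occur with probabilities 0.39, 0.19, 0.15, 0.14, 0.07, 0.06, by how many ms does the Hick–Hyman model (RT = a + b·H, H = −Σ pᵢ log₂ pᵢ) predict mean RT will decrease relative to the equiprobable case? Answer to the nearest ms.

Equiprobable entropy H₀ = log₂ 6 = 2.5850 bits.
Skewed entropy H = −Σ pᵢ log₂ pᵢ = 2.3048 bits.
ΔRT = b·(H₀ − H) = 120 × 0.2802 = 33.62 ms.

34 ms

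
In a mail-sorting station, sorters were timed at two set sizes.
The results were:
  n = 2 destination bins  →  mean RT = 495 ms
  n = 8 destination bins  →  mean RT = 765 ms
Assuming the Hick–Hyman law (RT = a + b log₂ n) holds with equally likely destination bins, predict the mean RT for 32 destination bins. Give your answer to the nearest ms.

With log₂ n on the abscissa the relation is linear; from the two conditions:
  b = (765 − 495) / (log₂ 8 − log₂ 2) = 270 / (3 − 1) = 135 ms/bit
  a = 495 − 135 × 1 = 360 ms
Then RT(32) = 360 + 135 × log₂ 32 = 360 + 135 × 5 ≈ 1035.000 ms.

1035 ms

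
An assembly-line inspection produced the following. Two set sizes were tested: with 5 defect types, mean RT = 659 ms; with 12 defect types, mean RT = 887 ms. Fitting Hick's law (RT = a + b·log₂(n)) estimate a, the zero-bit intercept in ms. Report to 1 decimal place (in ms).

b = (RT₂ − RT₁)/(log₂ n₂ − log₂ n₁) = (887 − 659)/(3.5850 − 2.3219) = 180.518 ms/bit.
Intercept: a = 659 − 180.518·log₂(5) = 239.851 ms.

239.9 ms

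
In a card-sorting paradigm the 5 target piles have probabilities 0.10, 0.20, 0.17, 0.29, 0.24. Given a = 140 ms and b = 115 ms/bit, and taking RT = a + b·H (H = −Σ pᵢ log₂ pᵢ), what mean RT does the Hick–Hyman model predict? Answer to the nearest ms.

H = 0.10·log₂(1/0.10) + 0.20·log₂(1/0.20) + 0.17·log₂(1/0.17) + 0.29·log₂(1/0.29) + 0.24·log₂(1/0.24) = 2.2432 bits.
RT = 140 + 115 × 2.2432 = 397.97 ms.

398 ms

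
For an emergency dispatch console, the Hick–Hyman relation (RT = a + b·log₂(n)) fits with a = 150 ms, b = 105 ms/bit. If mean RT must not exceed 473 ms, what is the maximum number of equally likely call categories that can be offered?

Set 150 + 105·log₂ n ≤ 473 → log₂ n ≤ (473 − 150)/105 = 3.0762.
So n ≤ 2^3.0762 = 8.434; the largest integer n is 8.

8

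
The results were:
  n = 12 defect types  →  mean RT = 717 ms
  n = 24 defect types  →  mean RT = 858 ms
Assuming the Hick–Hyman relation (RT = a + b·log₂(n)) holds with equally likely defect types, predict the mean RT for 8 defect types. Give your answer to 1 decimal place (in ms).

634.5 ms

RT is linear in log₂ n, so two points fix the line:
  b = (858 − 717) / (log₂ 24 − log₂ 12) = 141 / (4.5850 − 3.5850) = 141.000 ms/bit
  a = 717 − 141.000 × 3.5850 = 211.520 ms
Then RT(8) = 211.520 + 141.000 × log₂ 8 = 211.520 + 141.000 × 3 ≈ 634.520 ms.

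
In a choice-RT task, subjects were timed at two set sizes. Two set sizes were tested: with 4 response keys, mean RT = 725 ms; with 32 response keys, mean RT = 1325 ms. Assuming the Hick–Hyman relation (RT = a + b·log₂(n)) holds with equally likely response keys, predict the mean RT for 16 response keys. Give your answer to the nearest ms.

With log₂ n on the abscissa the relation is linear; from the two conditions:
  b = (1325 − 725) / (log₂ 32 − log₂ 4) = 600 / (5 − 2) = 200 ms/bit
  a = 725 − 200 × 2 = 325 ms
Then RT(16) = 325 + 200 × log₂ 16 = 325 + 200 × 4 ≈ 1125.000 ms.

1125 ms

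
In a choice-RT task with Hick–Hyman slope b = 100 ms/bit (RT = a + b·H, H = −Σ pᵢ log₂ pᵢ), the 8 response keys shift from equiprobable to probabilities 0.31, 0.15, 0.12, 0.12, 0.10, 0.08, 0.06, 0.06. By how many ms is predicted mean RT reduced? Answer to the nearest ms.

22 ms

Equiprobable entropy H₀ = log₂ 8 = 3.0000 bits.
Skewed entropy H = −Σ pᵢ log₂ pᵢ = 2.7792 bits.
ΔRT = b·(H₀ − H) = 100 × 0.2208 = 22.08 ms.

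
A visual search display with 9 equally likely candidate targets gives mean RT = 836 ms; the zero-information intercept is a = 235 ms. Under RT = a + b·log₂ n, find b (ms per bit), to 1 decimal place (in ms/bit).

189.6 ms/bit

b = (836 − 235) / log₂(9) = 601 / 3.1699 = 189.594 ms/bit.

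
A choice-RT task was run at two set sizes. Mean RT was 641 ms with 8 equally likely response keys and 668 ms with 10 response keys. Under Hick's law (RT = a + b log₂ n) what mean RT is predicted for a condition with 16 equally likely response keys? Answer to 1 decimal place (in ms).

Solve the two-equation system in a and b:
  b = (668 − 641) / (log₂ 10 − log₂ 8) = 27 / (3.3219 − 3) = 83.870 ms/bit
  a = 641 − 83.870 × 3 = 389.391 ms
Then RT(16) = 389.391 + 83.870 × log₂ 16 = 389.391 + 83.870 × 4 ≈ 724.870 ms.

724.9 ms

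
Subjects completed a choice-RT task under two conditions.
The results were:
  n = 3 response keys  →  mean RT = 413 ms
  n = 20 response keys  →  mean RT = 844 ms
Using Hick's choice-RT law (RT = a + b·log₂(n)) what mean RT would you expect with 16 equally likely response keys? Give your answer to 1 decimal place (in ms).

793.3 ms

Fit slope and intercept:
  b = (844 − 413) / (log₂ 20 − log₂ 3) = 431 / (4.3219 − 1.5850) = 157.474 ms/bit
  a = 413 − 157.474 × 1.5850 = 163.410 ms
Then RT(16) = 163.410 + 157.474 × log₂ 16 = 163.410 + 157.474 × 4 ≈ 793.305 ms.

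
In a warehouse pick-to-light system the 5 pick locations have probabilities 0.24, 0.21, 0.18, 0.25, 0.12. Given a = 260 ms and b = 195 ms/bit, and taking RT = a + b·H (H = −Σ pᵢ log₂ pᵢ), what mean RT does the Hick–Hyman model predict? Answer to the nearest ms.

704 ms

H = 0.24·log₂(1/0.24) + 0.21·log₂(1/0.21) + 0.18·log₂(1/0.18) + 0.25·log₂(1/0.25) + 0.12·log₂(1/0.12) = 2.2793 bits.
RT = 260 + 195 × 2.2793 = 704.47 ms.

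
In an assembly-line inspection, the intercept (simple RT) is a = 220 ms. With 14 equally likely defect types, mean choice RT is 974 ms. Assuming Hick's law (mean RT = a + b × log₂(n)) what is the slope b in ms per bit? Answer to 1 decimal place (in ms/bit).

198.0 ms/bit

log₂(14) = 3.8074 bits.
b = (RT − a)/log₂ n = (974 − 220) / 3.8074 = 198.038 ms/bit.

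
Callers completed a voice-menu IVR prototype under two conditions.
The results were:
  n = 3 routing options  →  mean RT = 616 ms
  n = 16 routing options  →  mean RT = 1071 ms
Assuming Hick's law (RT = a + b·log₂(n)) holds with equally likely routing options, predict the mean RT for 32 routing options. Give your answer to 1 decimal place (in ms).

Solve the two-equation system in a and b:
  b = (1071 − 616) / (log₂ 16 − log₂ 3) = 455 / (4 − 1.5850) = 188.403 ms/bit
  a = 616 − 188.403 × 1.5850 = 317.389 ms
Then RT(32) = 317.389 + 188.403 × log₂ 32 = 317.389 + 188.403 × 5 ≈ 1259.403 ms.

1259.4 ms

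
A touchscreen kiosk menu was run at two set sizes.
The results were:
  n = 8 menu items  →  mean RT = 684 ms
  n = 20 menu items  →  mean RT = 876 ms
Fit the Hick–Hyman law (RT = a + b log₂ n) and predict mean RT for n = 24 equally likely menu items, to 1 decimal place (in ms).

914.2 ms

Solve the two-equation system in a and b:
  b = (876 − 684) / (log₂ 20 − log₂ 8) = 192 / (4.3219 − 3) = 145.242 ms/bit
  a = 684 − 145.242 × 3 = 248.273 ms
Then RT(24) = 248.273 + 145.242 × log₂ 24 = 248.273 + 145.242 × 4.5850 ≈ 914.204 ms.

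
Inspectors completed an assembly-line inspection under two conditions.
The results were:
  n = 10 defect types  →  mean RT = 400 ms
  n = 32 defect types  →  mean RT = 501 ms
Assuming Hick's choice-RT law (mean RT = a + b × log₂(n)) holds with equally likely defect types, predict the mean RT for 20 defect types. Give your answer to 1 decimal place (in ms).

With log₂ n on the abscissa the relation is linear; from the two conditions:
  b = (501 − 400) / (log₂ 32 − log₂ 10) = 101 / (5 − 3.3219) = 60.188 ms/bit
  a = 400 − 60.188 × 3.3219 = 200.059 ms
Then RT(20) = 200.059 + 60.188 × log₂ 20 = 200.059 + 60.188 × 4.3219 ≈ 460.188 ms.

460.2 ms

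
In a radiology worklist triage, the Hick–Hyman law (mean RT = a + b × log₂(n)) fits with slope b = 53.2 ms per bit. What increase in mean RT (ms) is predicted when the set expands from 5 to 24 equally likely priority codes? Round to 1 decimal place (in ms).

120.4 ms

ΔRT = (a + b log₂ n₂) − (a + b log₂ n₁) = b·(log₂ n₂ − log₂ n₁).
log₂(24) − log₂(5) = 4.5850 − 2.3219 = 2.2630.
ΔRT = 53.2 × 2.2630 = 120.393 ms.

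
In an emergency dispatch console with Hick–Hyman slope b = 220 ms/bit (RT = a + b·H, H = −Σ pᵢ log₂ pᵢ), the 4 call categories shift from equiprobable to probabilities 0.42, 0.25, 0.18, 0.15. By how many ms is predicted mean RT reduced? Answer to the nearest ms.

The RT saving is b·ΔH. Equiprobable H₀ = log₂(4) = 2.0000 bits; with the given probabilities H = 1.8815 bits.
b·(H₀ − H) = 220 × (2.0000 − 1.8815) = 26.07 ms.

26 ms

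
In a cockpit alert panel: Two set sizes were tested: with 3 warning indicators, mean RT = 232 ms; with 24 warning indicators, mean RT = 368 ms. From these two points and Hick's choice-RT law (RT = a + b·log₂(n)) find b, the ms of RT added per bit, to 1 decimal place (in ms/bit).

45.3 ms/bit

Slope: b = (368 − 232) / (log₂ 24 − log₂ 3) = 136/3.0000 = 45.333 ms/bit.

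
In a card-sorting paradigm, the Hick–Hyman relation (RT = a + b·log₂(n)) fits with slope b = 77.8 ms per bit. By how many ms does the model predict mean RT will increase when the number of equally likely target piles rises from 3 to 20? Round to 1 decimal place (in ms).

ΔRT = (a + b log₂ n₂) − (a + b log₂ n₁) = b·(log₂ n₂ − log₂ n₁).
log₂(20) − log₂(3) = 4.3219 − 1.5850 = 2.7370.
ΔRT = 77.8 × 2.7370 = 212.936 ms.

212.9 ms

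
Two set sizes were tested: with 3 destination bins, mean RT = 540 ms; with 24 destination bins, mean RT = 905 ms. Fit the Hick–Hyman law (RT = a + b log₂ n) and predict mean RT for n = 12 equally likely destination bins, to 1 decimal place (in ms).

783.3 ms

Solve the two-equation system in a and b:
  b = (905 − 540) / (log₂ 24 − log₂ 3) = 365 / (4.5850 − 1.5850) = 121.667 ms/bit
  a = 540 − 121.667 × 1.5850 = 347.163 ms
Then RT(12) = 347.163 + 121.667 × log₂ 12 = 347.163 + 121.667 × 3.5850 ≈ 783.333 ms.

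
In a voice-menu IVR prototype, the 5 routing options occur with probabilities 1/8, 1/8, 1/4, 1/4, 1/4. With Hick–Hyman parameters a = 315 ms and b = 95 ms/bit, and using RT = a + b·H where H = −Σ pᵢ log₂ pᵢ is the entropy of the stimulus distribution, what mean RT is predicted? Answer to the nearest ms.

Each term −pᵢ log₂ pᵢ: 0.125·3 + 0.125·3 + 0.25·2 + 0.25·2 + 0.25·2; summed, H = 2.250 bits.
Mean RT = a + bH = 315 + 95·2.250 = 528.75 ms.

529 ms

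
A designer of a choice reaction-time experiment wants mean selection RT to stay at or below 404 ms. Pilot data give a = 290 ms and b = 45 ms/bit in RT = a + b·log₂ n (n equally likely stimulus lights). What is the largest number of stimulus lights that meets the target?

5

Set 290 + 45·log₂ n ≤ 404 → log₂ n ≤ (404 − 290)/45 = 2.5333.
So n ≤ 2^2.5333 = 5.789; the largest integer n is 5.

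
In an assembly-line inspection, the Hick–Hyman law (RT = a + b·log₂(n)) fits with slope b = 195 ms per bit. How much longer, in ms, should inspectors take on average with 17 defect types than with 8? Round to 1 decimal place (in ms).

Only the slope matters, since a is common to both: ΔRT = b·log₂(n₂/n₁).
log₂(17) − log₂(8) = 4.0875 − 3 = 1.0875.
ΔRT = 195 × 1.0875 = 212.055 ms.

212.1 ms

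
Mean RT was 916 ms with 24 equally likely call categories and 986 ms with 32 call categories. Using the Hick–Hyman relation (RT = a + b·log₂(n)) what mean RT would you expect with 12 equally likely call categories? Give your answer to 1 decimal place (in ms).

747.3 ms

Fit slope and intercept:
  b = (986 − 916) / (log₂ 32 − log₂ 24) = 70 / (5 − 4.5850) = 168.659 ms/bit
  a = 916 − 168.659 × 4.5850 = 142.703 ms
Then RT(12) = 142.703 + 168.659 × log₂ 12 = 142.703 + 168.659 × 3.5850 ≈ 747.341 ms.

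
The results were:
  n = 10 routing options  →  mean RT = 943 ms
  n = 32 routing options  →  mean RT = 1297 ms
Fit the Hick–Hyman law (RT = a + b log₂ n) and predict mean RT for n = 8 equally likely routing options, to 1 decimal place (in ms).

RT is linear in log₂ n, so two points fix the line:
  b = (1297 − 943) / (log₂ 32 − log₂ 10) = 354 / (5 − 3.3219) = 210.956 ms/bit
  a = 943 − 210.956 × 3.3219 = 242.218 ms
Then RT(8) = 242.218 + 210.956 × log₂ 8 = 242.218 + 210.956 × 3 ≈ 875.087 ms.

875.1 ms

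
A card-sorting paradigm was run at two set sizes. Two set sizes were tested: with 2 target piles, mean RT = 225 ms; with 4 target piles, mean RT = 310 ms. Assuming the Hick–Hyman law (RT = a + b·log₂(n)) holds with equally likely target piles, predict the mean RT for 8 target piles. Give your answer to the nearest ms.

Solve the two-equation system in a and b:
  b = (310 − 225) / (log₂ 4 − log₂ 2) = 85 / (2 − 1) = 85 ms/bit
  a = 225 − 85 × 1 = 140 ms
Then RT(8) = 140 + 85 × log₂ 8 = 140 + 85 × 3 ≈ 395.000 ms.

395 ms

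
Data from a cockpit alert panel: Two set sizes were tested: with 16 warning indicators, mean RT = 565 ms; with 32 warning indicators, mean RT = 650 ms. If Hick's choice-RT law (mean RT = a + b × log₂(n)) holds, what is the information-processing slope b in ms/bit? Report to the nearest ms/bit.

85 ms/bit

The slope on a log₂ axis is (650 − 565) / (5 − 4) = 85 ms/bit.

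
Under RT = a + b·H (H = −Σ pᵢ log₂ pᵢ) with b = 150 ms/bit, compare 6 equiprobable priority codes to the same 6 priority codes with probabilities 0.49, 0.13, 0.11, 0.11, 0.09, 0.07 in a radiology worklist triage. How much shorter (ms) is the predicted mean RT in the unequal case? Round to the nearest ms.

62 ms

The RT saving is b·ΔH. Equiprobable H₀ = log₂(6) = 2.5850 bits; with the given probabilities H = 2.1687 bits.
b·(H₀ − H) = 150 × (2.5850 − 2.1687) = 62.44 ms.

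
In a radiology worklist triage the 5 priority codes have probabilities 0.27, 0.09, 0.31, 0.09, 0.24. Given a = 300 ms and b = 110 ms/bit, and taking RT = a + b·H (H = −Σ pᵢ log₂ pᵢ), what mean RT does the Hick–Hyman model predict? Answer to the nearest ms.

Entropy contributions −pᵢ log₂ pᵢ: 0.5100, 0.3127, 0.5238, 0.3127, 0.4941; sum H = 2.1533 bits.
RT = a + bH = 300 + 110·2.1533 = 536.86 ms.

537 ms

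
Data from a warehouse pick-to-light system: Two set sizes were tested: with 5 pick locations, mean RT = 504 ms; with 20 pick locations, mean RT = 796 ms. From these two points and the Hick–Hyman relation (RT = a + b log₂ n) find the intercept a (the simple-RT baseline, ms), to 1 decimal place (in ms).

165.0 ms

Slope: b = (796 − 504) / (log₂ 20 − log₂ 5) = 292/2.0000 = 146.000 ms/bit.
Intercept: a = 504 − 146.000·log₂(5) = 164.998 ms.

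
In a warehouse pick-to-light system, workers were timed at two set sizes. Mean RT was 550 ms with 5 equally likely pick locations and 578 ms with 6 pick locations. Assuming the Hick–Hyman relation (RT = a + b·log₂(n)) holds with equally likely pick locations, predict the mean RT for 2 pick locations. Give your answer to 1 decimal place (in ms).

With log₂ n on the abscissa the relation is linear; from the two conditions:
  b = (578 − 550) / (log₂ 6 − log₂ 5) = 28 / (2.5850 − 2.3219) = 106.450 ms/bit
  a = 550 − 106.450 × 2.3219 = 302.831 ms
Then RT(2) = 302.831 + 106.450 × log₂ 2 = 302.831 + 106.450 × 1 ≈ 409.281 ms.

409.3 ms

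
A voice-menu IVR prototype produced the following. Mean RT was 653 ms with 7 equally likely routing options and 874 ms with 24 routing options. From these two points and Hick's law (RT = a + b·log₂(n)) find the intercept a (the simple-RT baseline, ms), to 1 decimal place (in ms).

304.0 ms

Slope: b = (874 − 653) / (log₂ 24 − log₂ 7) = 221/1.7776 = 124.324 ms/bit.
Intercept: a = 653 − 124.324·log₂(7) = 303.977 ms.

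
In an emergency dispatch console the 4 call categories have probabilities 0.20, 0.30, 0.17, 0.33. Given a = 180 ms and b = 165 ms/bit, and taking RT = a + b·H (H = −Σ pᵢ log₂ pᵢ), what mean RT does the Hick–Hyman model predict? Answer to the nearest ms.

501 ms

Entropy contributions −pᵢ log₂ pᵢ: 0.4644, 0.5211, 0.4346, 0.5278; sum H = 1.9479 bits.
RT = a + bH = 180 + 165·1.9479 = 501.40 ms.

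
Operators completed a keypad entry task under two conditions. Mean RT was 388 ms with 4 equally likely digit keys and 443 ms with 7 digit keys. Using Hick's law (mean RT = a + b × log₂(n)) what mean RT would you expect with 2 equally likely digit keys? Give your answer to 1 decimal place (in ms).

RT is linear in log₂ n, so two points fix the line:
  b = (443 − 388) / (log₂ 7 − log₂ 4) = 55 / (2.8074 − 2) = 68.124 ms/bit
  a = 388 − 68.124 × 2 = 251.753 ms
Then RT(2) = 251.753 + 68.124 × log₂ 2 = 251.753 + 68.124 × 1 ≈ 319.876 ms.

319.9 ms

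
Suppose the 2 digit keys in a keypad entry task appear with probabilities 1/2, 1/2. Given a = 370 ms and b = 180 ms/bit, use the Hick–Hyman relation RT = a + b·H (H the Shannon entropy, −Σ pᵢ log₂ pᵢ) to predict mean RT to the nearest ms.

550 ms

Each term −pᵢ log₂ pᵢ: 0.5·1 + 0.5·1; summed, H = 1.000 bits.
Mean RT = a + bH = 370 + 180·1.000 = 550.00 ms.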